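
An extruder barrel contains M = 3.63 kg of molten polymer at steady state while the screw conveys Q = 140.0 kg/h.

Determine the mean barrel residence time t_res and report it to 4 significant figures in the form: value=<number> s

value=93.34 s

Q_s = Q / 3600 = 140.0 / 3600 = 0.0388889 kg/s
t_res = M / Q_s = 3.63 ÷ 0.0388889 = 93.3429 s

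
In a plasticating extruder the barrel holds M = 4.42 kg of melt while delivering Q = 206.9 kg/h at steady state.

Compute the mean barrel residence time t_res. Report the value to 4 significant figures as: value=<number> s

Convert throughput: Q = 206.9 kg/h = 206.9/3600 = 0.0574722 kg/s
t_res = M / Q_s = 4.42 ÷ 0.0574722 = 76.9067 s

value=76.91 s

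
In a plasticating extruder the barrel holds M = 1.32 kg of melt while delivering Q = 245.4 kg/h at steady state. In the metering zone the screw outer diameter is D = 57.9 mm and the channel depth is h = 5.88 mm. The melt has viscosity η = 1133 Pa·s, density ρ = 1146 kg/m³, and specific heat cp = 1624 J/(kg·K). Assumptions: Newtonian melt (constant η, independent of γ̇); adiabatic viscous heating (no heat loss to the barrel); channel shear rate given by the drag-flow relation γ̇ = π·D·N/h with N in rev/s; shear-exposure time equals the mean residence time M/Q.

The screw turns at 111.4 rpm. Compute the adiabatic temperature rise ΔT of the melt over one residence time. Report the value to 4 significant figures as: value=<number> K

Q_s = Q / 3600 = 245.4 / 3600 = 0.0681667 kg/s
Mean residence time: t_res = M/Q_s = 1.32 kg / 0.0681667 kg/s = 19.3643 s
D = 57.9 mm = 0.0579 m;  h = 5.88 mm = 0.00588 m;  N = 111.4 rpm / 60 = 1.85667 rev/s
γ̇ = π D N / h = (π)(0.0579)(1.85667) / 0.00588 = 57.4361 s⁻¹
ΔT = η·γ̇²·t_res / (ρ·cp) = 1133 · (57.4361)² · 19.3643 / (1146 · 1624) = 38.8894 K

value=38.89 K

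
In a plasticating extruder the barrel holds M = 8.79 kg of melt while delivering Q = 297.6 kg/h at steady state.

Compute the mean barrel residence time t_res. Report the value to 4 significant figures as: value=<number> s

value=106.3 s

Throughput in SI: Q_s = 297.6 kg/h ÷ 3600 s/h = 0.0826667 kg/s
Mean residence time: t_res = M/Q_s = 8.79 kg / 0.0826667 kg/s = 106.331 s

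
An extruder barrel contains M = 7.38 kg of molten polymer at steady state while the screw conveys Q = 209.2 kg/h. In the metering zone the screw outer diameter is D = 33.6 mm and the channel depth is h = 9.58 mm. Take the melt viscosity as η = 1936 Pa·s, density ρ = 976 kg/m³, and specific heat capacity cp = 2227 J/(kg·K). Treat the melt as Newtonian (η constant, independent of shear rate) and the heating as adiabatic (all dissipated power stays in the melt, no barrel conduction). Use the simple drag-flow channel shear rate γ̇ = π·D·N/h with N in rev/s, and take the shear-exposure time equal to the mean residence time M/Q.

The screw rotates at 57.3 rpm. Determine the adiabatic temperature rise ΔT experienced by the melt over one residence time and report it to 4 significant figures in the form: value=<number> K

Throughput in SI: Q_s = 209.2 kg/h ÷ 3600 s/h = 0.0581111 kg/s
Mean residence time: t_res = M/Q_s = 7.38 kg / 0.0581111 kg/s = 126.998 s
Geometry in metres: D = 33.6 mm → 0.0336 m, h = 9.58 mm → 0.00958 m; screw speed N = 57.3 rpm = 0.955 rev/s
Shear rate: γ̇ = πDN/h = π·0.0336·0.955/0.00958 = 10.5227 s⁻¹
ΔT = η·γ̇²·t_res/(ρ·cp) = [1936 × 10.5227² × 126.998] / [976 × 2227] = 12.5253 K

value=12.53 K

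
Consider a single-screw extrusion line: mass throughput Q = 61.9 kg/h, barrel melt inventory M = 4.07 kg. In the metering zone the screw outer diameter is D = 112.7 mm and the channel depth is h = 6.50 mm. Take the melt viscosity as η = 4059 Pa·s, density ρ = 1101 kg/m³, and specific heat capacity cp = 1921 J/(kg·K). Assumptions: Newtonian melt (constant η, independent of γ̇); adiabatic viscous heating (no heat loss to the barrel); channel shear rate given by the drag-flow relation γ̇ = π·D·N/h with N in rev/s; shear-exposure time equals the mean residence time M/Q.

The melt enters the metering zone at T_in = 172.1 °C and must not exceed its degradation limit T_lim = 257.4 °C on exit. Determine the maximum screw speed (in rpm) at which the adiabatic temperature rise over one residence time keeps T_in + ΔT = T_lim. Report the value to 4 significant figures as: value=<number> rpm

Q_s = Q / 3600 = 61.9 / 3600 = 0.0171944 kg/s
Mean residence time: t_res = M/Q_s = 4.07 kg / 0.0171944 kg/s = 236.704 s
Geometry in SI: D = 112.7 mm → 0.1127 m, h = 6.50 mm → 0.0065 m
Allowable rise: ΔT_a = T_lim − T_in = 257.4 − 172.1 = 85.3 K
Invert ΔT = ηγ̇²t_res/(ρcp) for γ̇: γ̇_max² = ΔT_a ρ cp / (η t_res) = 85.3·1101·1921 / (4059·236.704) = 187.775 s⁻²
γ̇_max = √187.775 = 13.7031 s⁻¹
N_max = γ̇_max h / (πD) = 13.7031·0.0065/(π·0.1127) = 0.25157 rev/s → ×60 = 15.0942 rpm

value=15.09 rpm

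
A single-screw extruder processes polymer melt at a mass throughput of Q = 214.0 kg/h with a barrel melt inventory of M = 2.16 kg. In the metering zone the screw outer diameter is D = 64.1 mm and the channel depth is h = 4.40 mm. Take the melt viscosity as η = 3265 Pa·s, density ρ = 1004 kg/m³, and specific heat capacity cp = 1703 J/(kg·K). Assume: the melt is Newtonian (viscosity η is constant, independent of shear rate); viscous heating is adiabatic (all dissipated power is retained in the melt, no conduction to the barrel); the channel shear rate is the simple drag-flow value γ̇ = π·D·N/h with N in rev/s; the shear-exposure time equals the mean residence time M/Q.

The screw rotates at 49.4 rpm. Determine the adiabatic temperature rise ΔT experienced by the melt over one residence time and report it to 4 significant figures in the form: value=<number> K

value=98.52 K

Throughput in SI: Q_s = 214.0 kg/h ÷ 3600 s/h = 0.0594444 kg/s
t_res = M / Q_s = 2.16 / 0.0594444 = 36.3364 s
Geometry in metres: D = 64.1 mm → 0.0641 m, h = 4.40 mm → 0.0044 m; screw speed N = 49.4 rpm = 0.823333 rev/s
Shear rate: γ̇ = πDN/h = π·0.0641·0.823333/0.0044 = 37.6817 s⁻¹
Adiabatic rise: ΔT = η γ̇² t_res / (ρ cp) = 3265·(37.6817)²·36.3364 / (1004·1703) = 98.5233 K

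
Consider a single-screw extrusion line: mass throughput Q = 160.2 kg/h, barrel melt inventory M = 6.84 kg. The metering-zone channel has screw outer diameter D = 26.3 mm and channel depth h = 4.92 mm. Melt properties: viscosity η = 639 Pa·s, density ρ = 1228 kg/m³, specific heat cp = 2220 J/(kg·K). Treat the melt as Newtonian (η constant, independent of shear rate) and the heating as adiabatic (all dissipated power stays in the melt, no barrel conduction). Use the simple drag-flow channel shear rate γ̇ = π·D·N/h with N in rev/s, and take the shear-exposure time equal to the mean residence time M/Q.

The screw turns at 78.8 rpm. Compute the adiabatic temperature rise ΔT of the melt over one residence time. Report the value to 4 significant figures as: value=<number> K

Throughput in SI: Q_s = 160.2 kg/h ÷ 3600 s/h = 0.0445 kg/s
t_res = M / Q_s = 6.84 ÷ 0.0445 = 153.708 s
Geometry in metres: D = 26.3 mm → 0.0263 m, h = 4.92 mm → 0.00492 m; screw speed N = 78.8 rpm = 1.31333 rev/s
γ̇ = π·D·N / h = π · 0.0263 · 1.31333 / 0.00492 = 22.0554 s⁻¹
Adiabatic rise: ΔT = η γ̇² t_res / (ρ cp) = 639·(22.0554)²·153.708 / (1228·2220) = 17.5257 K

value=17.53 K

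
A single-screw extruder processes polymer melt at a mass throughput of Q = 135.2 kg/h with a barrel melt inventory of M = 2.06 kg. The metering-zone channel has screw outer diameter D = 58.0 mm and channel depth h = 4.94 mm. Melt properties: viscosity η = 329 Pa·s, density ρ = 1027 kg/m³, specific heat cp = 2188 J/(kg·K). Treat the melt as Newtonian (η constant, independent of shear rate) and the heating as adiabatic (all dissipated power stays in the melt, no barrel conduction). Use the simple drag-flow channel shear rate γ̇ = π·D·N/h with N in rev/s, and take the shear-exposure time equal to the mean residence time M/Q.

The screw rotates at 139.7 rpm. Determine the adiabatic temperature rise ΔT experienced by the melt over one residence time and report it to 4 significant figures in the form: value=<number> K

value=59.23 K

Convert throughput: Q = 135.2 kg/h = 135.2/3600 = 0.0375556 kg/s
t_res = M / Q_s = 2.06 ÷ 0.0375556 = 54.8521 s
D = 58.0 mm = 0.058 m;  h = 4.94 mm = 0.00494 m;  N = 139.7 rpm / 60 = 2.32833 rev/s
γ̇ = π D N / h = (π)(0.058)(2.32833) / 0.00494 = 85.8808 s⁻¹
ΔT = η·γ̇²·t_res/(ρ·cp) = [329 × 85.8808² × 54.8521] / [1027 × 2188] = 59.2329 K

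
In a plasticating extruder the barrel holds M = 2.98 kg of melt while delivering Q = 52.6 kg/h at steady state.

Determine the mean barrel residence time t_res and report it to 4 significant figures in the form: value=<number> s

value=204.0 s

Convert throughput: Q = 52.6 kg/h = 52.6/3600 = 0.0146111 kg/s
t_res = M / Q_s = 2.98 / 0.0146111 = 203.954 s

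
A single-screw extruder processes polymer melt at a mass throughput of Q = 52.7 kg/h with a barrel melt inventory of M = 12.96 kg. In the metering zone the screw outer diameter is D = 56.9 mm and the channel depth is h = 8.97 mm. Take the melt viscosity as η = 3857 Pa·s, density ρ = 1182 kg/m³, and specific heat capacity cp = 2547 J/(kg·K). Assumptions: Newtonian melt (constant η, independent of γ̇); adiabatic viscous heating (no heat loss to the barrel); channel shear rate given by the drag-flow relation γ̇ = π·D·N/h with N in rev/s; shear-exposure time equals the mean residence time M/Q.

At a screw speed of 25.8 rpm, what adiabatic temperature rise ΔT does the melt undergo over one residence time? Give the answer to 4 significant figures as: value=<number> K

Throughput in SI: Q_s = 52.7 kg/h ÷ 3600 s/h = 0.0146389 kg/s
Mean residence time: t_res = M/Q_s = 12.96 kg / 0.0146389 kg/s = 885.313 s
Geometry in metres: D = 56.9 mm → 0.0569 m, h = 8.97 mm → 0.00897 m; screw speed N = 25.8 rpm = 0.43 rev/s
γ̇ = π D N / h = (π)(0.0569)(0.43) / 0.00897 = 8.56916 s⁻¹
ΔT = η·γ̇²·t_res/(ρ·cp) = [3857 × 8.56916² × 885.313] / [1182 × 2547] = 83.2868 K

value=83.29 K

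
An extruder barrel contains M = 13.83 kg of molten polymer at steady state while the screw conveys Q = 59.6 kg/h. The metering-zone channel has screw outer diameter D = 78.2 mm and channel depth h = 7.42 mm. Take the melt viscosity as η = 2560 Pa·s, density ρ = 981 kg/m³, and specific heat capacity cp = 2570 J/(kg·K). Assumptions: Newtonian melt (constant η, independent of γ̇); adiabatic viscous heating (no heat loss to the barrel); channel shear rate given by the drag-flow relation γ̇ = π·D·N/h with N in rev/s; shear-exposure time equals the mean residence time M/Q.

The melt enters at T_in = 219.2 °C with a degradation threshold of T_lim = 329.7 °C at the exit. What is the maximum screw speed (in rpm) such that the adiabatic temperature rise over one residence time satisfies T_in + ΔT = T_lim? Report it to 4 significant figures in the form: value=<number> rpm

value=20.68 rpm

Convert throughput: Q = 59.6 kg/h = 59.6/3600 = 0.0165556 kg/s
t_res = M / Q_s = 13.83 ÷ 0.0165556 = 835.369 s
Geometry in SI: D = 78.2 mm → 0.0782 m, h = 7.42 mm → 0.00742 m
ΔT_a = T_lim − T_in = 329.7 − 219.2 = 110.5 K
γ̇_max² = ΔT_a·ρ·cp/(η·t_res) = 110.5·981·2570/(2560·835.369) = 130.27 s⁻²
γ̇_max = √130.27 = 11.4136 s⁻¹
N_max = γ̇_max h / (πD) = 11.4136·0.00742/(π·0.0782) = 0.344723 rev/s → ×60 = 20.6834 rpm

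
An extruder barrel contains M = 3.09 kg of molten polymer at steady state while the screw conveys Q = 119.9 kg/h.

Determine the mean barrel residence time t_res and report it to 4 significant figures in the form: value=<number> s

Throughput in SI: Q_s = 119.9 kg/h ÷ 3600 s/h = 0.0333056 kg/s
Mean residence time: t_res = M/Q_s = 3.09 kg / 0.0333056 kg/s = 92.7773 s

value=92.78 s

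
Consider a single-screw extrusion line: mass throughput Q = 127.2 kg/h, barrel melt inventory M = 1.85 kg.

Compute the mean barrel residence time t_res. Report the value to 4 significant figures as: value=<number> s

Q_s = Q / 3600 = 127.2 / 3600 = 0.0353333 kg/s
Mean residence time: t_res = M/Q_s = 1.85 kg / 0.0353333 kg/s = 52.3585 s

value=52.36 s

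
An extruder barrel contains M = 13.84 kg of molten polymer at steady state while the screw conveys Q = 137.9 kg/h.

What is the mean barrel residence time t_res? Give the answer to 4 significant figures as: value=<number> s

value=361.3 s

Throughput in SI: Q_s = 137.9 kg/h ÷ 3600 s/h = 0.0383056 kg/s
t_res = M / Q_s = 13.84 ÷ 0.0383056 = 361.305 s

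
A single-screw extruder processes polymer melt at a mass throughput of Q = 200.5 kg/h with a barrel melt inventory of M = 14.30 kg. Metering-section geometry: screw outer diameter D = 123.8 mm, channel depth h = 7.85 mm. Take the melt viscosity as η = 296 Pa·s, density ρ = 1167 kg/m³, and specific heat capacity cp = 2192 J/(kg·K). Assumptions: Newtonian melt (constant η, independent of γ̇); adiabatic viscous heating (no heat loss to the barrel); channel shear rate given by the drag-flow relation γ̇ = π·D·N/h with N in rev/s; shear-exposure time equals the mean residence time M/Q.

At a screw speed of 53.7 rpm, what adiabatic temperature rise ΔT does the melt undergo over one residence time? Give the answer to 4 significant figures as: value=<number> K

value=58.42 K

Q_s = Q / 3600 = 200.5 / 3600 = 0.0556944 kg/s
t_res = M / Q_s = 14.30 / 0.0556944 = 256.758 s
D = 123.8 mm = 0.1238 m;  h = 7.85 mm = 0.00785 m;  N = 53.7 rpm / 60 = 0.895 rev/s
γ̇ = π D N / h = (π)(0.1238)(0.895) / 0.00785 = 44.3429 s⁻¹
Adiabatic rise: ΔT = η γ̇² t_res / (ρ cp) = 296·(44.3429)²·256.758 / (1167·2192) = 58.4187 K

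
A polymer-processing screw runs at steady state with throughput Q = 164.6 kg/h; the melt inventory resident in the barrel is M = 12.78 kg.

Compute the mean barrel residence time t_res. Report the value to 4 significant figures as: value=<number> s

value=279.5 s

Throughput in SI: Q_s = 164.6 kg/h ÷ 3600 s/h = 0.0457222 kg/s
t_res = M / Q_s = 12.78 / 0.0457222 = 279.514 s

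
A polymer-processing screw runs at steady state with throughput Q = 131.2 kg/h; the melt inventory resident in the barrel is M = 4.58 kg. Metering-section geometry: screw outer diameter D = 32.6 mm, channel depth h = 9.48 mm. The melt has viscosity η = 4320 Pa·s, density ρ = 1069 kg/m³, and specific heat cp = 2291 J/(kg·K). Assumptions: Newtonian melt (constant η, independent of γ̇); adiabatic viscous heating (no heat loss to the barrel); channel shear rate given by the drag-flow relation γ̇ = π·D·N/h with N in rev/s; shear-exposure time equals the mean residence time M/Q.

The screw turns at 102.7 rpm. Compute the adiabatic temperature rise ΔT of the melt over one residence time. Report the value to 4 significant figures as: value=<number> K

Convert throughput: Q = 131.2 kg/h = 131.2/3600 = 0.0364444 kg/s
t_res = M / Q_s = 4.58 / 0.0364444 = 125.671 s
D = 32.6 mm = 0.0326 m;  h = 9.48 mm = 0.00948 m;  N = 102.7 rpm / 60 = 1.71167 rev/s
Shear rate: γ̇ = πDN/h = π·0.0326·1.71167/0.00948 = 18.4918 s⁻¹
ΔT = η·γ̇²·t_res / (ρ·cp) = 4320 · (18.4918)² · 125.671 / (1069 · 2291) = 75.8004 K

value=75.80 K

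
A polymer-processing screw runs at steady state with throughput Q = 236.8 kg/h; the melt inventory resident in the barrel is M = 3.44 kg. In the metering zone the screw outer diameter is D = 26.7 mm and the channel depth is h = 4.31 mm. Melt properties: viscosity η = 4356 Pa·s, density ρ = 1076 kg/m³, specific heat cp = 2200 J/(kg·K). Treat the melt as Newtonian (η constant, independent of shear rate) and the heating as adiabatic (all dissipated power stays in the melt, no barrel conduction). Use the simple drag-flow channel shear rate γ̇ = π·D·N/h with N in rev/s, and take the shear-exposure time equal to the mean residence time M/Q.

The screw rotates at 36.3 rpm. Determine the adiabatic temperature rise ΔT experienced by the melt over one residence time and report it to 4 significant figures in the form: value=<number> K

value=13.34 K

Q_s = Q / 3600 = 236.8 / 3600 = 0.0657778 kg/s
Mean residence time: t_res = M/Q_s = 3.44 kg / 0.0657778 kg/s = 52.2973 s
D = 26.7 mm = 0.0267 m;  h = 4.31 mm = 0.00431 m;  N = 36.3 rpm / 60 = 0.605 rev/s
γ̇ = π D N / h = (π)(0.0267)(0.605) / 0.00431 = 11.7744 s⁻¹
Adiabatic rise: ΔT = η γ̇² t_res / (ρ cp) = 4356·(11.7744)²·52.2973 / (1076·2200) = 13.3417 K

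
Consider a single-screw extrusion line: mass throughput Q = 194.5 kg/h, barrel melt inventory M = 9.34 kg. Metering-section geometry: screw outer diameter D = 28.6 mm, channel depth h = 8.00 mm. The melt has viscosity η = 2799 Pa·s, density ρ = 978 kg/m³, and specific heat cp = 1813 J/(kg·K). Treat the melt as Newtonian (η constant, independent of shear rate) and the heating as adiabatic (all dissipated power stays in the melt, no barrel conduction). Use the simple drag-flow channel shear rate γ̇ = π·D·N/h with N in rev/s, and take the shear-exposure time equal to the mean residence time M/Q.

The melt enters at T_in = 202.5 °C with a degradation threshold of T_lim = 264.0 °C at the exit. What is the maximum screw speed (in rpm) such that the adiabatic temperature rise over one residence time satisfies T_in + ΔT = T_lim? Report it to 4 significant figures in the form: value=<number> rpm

Q_s = Q / 3600 = 194.5 / 3600 = 0.0540278 kg/s
t_res = M / Q_s = 9.34 / 0.0540278 = 172.874 s
Convert to metres: D = 0.0286 m, h = 0.008 m
ΔT_a = T_lim − T_in = 264.0 − 202.5 = 61.5 K
γ̇_max² = ΔT_a·ρ·cp / (η·t_res) = [61.5 × 978 × 1813] / [2799 × 172.874] = 225.361 s⁻²
γ̇_max = sqrt(225.361) = 15.012 s⁻¹
N_max = γ̇_max h / (πD) = 15.012·0.008/(π·0.0286) = 1.33664 rev/s → ×60 = 80.1982 rpm

value=80.20 rpm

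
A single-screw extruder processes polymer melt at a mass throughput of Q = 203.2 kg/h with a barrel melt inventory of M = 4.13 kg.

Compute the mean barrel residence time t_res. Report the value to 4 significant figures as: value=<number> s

Convert throughput: Q = 203.2 kg/h = 203.2/3600 = 0.0564444 kg/s
Mean residence time: t_res = M/Q_s = 4.13 kg / 0.0564444 kg/s = 73.1693 s

value=73.17 s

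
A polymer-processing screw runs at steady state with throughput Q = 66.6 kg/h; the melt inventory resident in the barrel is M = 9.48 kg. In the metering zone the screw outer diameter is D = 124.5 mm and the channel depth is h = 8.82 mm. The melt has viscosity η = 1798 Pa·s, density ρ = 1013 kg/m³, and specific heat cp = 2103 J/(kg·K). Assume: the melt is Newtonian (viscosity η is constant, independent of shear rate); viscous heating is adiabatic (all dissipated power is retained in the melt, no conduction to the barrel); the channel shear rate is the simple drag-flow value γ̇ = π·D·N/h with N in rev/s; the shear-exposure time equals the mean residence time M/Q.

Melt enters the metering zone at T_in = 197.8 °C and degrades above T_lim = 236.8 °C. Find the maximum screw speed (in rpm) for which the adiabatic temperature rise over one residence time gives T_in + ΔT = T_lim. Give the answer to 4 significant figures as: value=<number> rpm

value=12.85 rpm

Convert throughput: Q = 66.6 kg/h = 66.6/3600 = 0.0185 kg/s
Mean residence time: t_res = M/Q_s = 9.48 kg / 0.0185 kg/s = 512.432 s
Convert to metres: D = 0.1245 m, h = 0.00882 m
ΔT_a = T_lim − T_in = 236.8 °C − 197.8 °C = 39 K
γ̇_max² = ΔT_a·ρ·cp / (η·t_res) = [39 × 1013 × 2103] / [1798 × 512.432] = 90.1752 s⁻²
Take the square root: γ̇_max = √(90.1752) = 9.49606 s⁻¹
N_max = γ̇_max h / (πD) = 9.49606·0.00882/(π·0.1245) = 0.214138 rev/s → ×60 = 12.8483 rpm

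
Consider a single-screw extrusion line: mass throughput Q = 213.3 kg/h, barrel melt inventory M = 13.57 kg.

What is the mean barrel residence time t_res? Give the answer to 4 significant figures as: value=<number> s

value=229.0 s

Q_s = Q / 3600 = 213.3 / 3600 = 0.05925 kg/s
Mean residence time: t_res = M/Q_s = 13.57 kg / 0.05925 kg/s = 229.03 s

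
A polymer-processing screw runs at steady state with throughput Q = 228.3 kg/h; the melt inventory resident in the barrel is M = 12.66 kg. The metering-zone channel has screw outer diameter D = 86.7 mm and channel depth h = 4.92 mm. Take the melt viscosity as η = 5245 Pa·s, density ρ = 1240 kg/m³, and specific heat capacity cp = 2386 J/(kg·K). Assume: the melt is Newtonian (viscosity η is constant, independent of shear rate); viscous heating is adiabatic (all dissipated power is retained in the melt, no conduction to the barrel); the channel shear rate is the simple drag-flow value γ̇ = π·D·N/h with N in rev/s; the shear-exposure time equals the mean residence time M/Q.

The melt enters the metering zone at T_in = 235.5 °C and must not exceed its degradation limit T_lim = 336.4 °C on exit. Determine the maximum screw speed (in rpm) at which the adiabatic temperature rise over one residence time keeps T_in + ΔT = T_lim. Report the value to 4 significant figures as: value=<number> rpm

Q_s = Q / 3600 = 228.3 / 3600 = 0.0634167 kg/s
t_res = M / Q_s = 12.66 / 0.0634167 = 199.632 s
Convert to metres: D = 0.0867 m, h = 0.00492 m
ΔT_a = T_lim − T_in = 336.4 − 235.5 = 100.9 K
γ̇_max² = ΔT_a·ρ·cp/(η·t_res) = 100.9·1240·2386/(5245·199.632) = 285.107 s⁻²
γ̇_max = sqrt(285.107) = 16.8851 s⁻¹
Solve γ̇ = πDN/h for N: N_max = γ̇_max·h/(π·D) = 16.8851 × 0.00492 / (π × 0.0867) = 0.305 rev/s = 18.3 rpm

value=18.30 rpm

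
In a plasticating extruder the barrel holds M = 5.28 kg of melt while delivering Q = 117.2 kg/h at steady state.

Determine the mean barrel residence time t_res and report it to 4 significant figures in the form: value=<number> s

value=162.2 s

Throughput in SI: Q_s = 117.2 kg/h ÷ 3600 s/h = 0.0325556 kg/s
Mean residence time: t_res = M/Q_s = 5.28 kg / 0.0325556 kg/s = 162.184 s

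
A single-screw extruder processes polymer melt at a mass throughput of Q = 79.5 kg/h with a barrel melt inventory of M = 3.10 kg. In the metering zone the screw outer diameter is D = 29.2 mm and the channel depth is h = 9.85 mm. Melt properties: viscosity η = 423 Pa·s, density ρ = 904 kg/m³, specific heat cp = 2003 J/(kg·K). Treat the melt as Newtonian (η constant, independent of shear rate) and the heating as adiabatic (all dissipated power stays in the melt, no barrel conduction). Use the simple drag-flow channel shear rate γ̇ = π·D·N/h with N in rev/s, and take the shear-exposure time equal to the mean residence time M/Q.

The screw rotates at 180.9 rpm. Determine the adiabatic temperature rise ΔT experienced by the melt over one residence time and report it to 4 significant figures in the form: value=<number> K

Throughput in SI: Q_s = 79.5 kg/h ÷ 3600 s/h = 0.0220833 kg/s
t_res = M / Q_s = 3.10 ÷ 0.0220833 = 140.377 s
Convert to SI: D = 0.0292 m, h = 0.00985 m, N = 180.9/60 = 3.015 rev/s
Shear rate: γ̇ = πDN/h = π·0.0292·3.015/0.00985 = 28.0791 s⁻¹
Adiabatic rise: ΔT = η γ̇² t_res / (ρ cp) = 423·(28.0791)²·140.377 / (904·2003) = 25.8557 K

value=25.86 K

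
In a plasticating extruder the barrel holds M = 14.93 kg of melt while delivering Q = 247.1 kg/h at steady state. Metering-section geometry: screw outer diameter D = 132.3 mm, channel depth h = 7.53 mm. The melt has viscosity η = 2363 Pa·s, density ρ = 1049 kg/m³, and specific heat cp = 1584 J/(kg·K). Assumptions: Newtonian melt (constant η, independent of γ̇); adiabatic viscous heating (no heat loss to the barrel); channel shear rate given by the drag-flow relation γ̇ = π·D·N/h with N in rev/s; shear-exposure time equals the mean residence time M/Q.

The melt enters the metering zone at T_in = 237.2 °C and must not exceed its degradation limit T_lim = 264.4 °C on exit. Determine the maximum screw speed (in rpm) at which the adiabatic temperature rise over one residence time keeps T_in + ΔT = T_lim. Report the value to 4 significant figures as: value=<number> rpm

value=10.19 rpm

Throughput in SI: Q_s = 247.1 kg/h ÷ 3600 s/h = 0.0686389 kg/s
t_res = M / Q_s = 14.93 / 0.0686389 = 217.515 s
Geometry in SI: D = 132.3 mm → 0.1323 m, h = 7.53 mm → 0.00753 m
ΔT_a = T_lim − T_in = 264.4 °C − 237.2 °C = 27.2 K
Invert ΔT = ηγ̇²t_res/(ρcp) for γ̇: γ̇_max² = ΔT_a ρ cp / (η t_res) = 27.2·1049·1584 / (2363·217.515) = 87.9319 s⁻²
γ̇_max = √87.9319 = 9.3772 s⁻¹
N_max = γ̇_max·h / (π·D) = 9.3772 · 0.00753 / (π · 0.1323) = 0.169886 rev/s = 10.1932 rpm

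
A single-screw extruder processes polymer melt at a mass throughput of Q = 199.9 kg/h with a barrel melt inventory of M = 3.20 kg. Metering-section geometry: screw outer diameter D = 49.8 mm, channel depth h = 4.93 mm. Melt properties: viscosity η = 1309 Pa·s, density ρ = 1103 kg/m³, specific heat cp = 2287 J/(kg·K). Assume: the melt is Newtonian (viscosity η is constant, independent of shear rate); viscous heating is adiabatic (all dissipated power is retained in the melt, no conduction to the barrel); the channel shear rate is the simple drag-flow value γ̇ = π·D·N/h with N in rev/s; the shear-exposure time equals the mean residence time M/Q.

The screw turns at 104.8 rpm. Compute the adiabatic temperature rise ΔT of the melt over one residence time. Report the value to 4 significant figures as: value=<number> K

value=91.88 K

Q_s = Q / 3600 = 199.9 / 3600 = 0.0555278 kg/s
Mean residence time: t_res = M/Q_s = 3.20 kg / 0.0555278 kg/s = 57.6288 s
Geometry in metres: D = 49.8 mm → 0.0498 m, h = 4.93 mm → 0.00493 m; screw speed N = 104.8 rpm = 1.74667 rev/s
Shear rate: γ̇ = πDN/h = π·0.0498·1.74667/0.00493 = 55.4297 s⁻¹
ΔT = η·γ̇²·t_res / (ρ·cp) = 1309 · (55.4297)² · 57.6288 / (1103 · 2287) = 91.8803 K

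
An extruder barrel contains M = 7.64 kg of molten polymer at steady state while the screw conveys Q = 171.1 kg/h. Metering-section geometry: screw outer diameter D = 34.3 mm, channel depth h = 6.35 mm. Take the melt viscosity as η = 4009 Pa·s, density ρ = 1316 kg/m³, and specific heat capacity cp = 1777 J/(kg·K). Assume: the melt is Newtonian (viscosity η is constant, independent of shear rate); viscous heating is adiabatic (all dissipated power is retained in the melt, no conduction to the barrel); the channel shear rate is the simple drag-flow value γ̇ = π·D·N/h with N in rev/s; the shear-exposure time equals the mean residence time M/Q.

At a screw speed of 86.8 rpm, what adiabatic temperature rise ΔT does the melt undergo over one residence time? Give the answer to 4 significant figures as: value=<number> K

Convert throughput: Q = 171.1 kg/h = 171.1/3600 = 0.0475278 kg/s
t_res = M / Q_s = 7.64 ÷ 0.0475278 = 160.748 s
D = 34.3 mm = 0.0343 m;  h = 6.35 mm = 0.00635 m;  N = 86.8 rpm / 60 = 1.44667 rev/s
γ̇ = π·D·N / h = π · 0.0343 · 1.44667 / 0.00635 = 24.5493 s⁻¹
ΔT = η·γ̇²·t_res / (ρ·cp) = 4009 · (24.5493)² · 160.748 / (1316 · 1777) = 166.08 K

value=166.1 K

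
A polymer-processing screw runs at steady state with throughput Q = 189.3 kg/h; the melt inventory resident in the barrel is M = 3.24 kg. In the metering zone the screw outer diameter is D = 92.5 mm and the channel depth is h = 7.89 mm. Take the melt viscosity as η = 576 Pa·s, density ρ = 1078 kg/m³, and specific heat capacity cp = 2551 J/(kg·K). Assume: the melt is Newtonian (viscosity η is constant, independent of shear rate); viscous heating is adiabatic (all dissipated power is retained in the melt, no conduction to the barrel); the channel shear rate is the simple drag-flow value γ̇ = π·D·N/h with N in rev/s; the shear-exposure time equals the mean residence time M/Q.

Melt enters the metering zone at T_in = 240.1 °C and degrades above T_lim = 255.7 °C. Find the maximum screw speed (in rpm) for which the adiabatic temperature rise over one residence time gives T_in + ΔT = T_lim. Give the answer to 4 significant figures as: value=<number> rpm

Q_s = Q / 3600 = 189.3 / 3600 = 0.0525833 kg/s
t_res = M / Q_s = 3.24 ÷ 0.0525833 = 61.6165 s
Convert to metres: D = 0.0925 m, h = 0.00789 m
ΔT_a = T_lim − T_in = 255.7 °C − 240.1 °C = 15.6 K
γ̇_max² = ΔT_a·ρ·cp / (η·t_res) = [15.6 × 1078 × 2551] / [576 × 61.6165] = 1208.74 s⁻²
γ̇_max = √1208.74 = 34.767 s⁻¹
Solve γ̇ = πDN/h for N: N_max = γ̇_max·h/(π·D) = 34.767 × 0.00789 / (π × 0.0925) = 0.943958 rev/s = 56.6375 rpm

value=56.64 rpm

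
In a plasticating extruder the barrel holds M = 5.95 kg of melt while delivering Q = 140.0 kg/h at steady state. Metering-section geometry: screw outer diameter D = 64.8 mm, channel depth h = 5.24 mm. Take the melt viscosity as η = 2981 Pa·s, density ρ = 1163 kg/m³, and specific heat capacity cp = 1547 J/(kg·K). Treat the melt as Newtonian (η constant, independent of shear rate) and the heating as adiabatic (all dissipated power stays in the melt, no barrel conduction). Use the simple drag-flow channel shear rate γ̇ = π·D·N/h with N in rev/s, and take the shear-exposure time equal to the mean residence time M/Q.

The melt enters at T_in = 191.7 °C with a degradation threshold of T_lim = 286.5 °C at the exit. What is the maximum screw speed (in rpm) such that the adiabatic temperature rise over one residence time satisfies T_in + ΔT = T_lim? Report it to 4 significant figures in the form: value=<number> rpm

Throughput in SI: Q_s = 140.0 kg/h ÷ 3600 s/h = 0.0388889 kg/s
Mean residence time: t_res = M/Q_s = 5.95 kg / 0.0388889 kg/s = 153 s
Convert to metres: D = 0.0648 m, h = 0.00524 m
ΔT_a = T_lim − T_in = 286.5 °C − 191.7 °C = 94.8 K
γ̇_max² = ΔT_a·ρ·cp / (η·t_res) = [94.8 × 1163 × 1547] / [2981 × 153] = 373.96 s⁻²
γ̇_max = sqrt(373.96) = 19.338 s⁻¹
Solve γ̇ = πDN/h for N: N_max = γ̇_max·h/(π·D) = 19.338 × 0.00524 / (π × 0.0648) = 0.497759 rev/s = 29.8655 rpm

value=29.87 rpm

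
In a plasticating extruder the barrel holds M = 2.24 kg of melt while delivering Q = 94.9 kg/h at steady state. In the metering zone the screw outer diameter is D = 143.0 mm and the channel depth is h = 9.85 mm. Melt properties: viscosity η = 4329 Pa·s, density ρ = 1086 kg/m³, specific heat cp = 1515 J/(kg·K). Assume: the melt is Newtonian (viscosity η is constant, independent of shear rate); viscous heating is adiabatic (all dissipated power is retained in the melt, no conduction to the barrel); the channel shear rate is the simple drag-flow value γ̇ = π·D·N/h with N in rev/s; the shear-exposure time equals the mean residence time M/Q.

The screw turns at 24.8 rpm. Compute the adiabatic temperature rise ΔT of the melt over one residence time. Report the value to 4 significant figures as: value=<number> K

Throughput in SI: Q_s = 94.9 kg/h ÷ 3600 s/h = 0.0263611 kg/s
t_res = M / Q_s = 2.24 / 0.0263611 = 84.9737 s
Geometry in metres: D = 143.0 mm → 0.143 m, h = 9.85 mm → 0.00985 m; screw speed N = 24.8 rpm = 0.413333 rev/s
γ̇ = π D N / h = (π)(0.143)(0.413333) / 0.00985 = 18.8517 s⁻¹
ΔT = η·γ̇²·t_res/(ρ·cp) = [4329 × 18.8517² × 84.9737] / [1086 × 1515] = 79.4565 K

value=79.46 K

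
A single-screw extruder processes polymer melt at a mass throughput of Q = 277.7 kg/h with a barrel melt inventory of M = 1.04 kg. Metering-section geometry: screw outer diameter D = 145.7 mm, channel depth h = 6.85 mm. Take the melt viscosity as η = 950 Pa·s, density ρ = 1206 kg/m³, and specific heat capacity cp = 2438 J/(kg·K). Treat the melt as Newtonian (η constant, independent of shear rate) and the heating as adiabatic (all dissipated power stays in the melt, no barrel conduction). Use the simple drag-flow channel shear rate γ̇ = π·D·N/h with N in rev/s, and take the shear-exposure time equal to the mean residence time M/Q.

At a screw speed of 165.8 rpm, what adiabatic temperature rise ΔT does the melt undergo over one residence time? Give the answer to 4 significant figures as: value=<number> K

Q_s = Q / 3600 = 277.7 / 3600 = 0.0771389 kg/s
t_res = M / Q_s = 1.04 ÷ 0.0771389 = 13.4822 s
D = 145.7 mm = 0.1457 m;  h = 6.85 mm = 0.00685 m;  N = 165.8 rpm / 60 = 2.76333 rev/s
γ̇ = π·D·N / h = π · 0.1457 · 2.76333 / 0.00685 = 184.651 s⁻¹
Adiabatic rise: ΔT = η γ̇² t_res / (ρ cp) = 950·(184.651)²·13.4822 / (1206·2438) = 148.527 K

value=148.5 K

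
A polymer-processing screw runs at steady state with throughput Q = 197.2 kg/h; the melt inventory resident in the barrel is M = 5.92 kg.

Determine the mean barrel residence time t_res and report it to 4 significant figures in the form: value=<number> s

value=108.1 s

Throughput in SI: Q_s = 197.2 kg/h ÷ 3600 s/h = 0.0547778 kg/s
t_res = M / Q_s = 5.92 ÷ 0.0547778 = 108.073 s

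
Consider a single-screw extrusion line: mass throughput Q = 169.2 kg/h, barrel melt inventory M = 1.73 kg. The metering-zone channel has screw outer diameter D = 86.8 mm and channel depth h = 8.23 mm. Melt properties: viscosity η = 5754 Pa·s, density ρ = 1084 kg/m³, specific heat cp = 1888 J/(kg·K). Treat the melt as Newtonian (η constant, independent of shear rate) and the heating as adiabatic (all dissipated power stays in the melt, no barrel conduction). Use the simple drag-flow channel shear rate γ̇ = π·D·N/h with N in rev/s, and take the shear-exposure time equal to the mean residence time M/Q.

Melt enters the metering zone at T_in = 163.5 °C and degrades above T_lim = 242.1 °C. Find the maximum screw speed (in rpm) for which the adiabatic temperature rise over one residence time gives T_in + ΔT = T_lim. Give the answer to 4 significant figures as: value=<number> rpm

value=49.91 rpm

Convert throughput: Q = 169.2 kg/h = 169.2/3600 = 0.047 kg/s
t_res = M / Q_s = 1.73 ÷ 0.047 = 36.8085 s
Geometry in SI: D = 86.8 mm → 0.0868 m, h = 8.23 mm → 0.00823 m
ΔT_a = T_lim − T_in = 242.1 °C − 163.5 °C = 78.6 K
γ̇_max² = ΔT_a·ρ·cp / (η·t_res) = [78.6 × 1084 × 1888] / [5754 × 36.8085] = 759.514 s⁻²
γ̇_max = sqrt(759.514) = 27.5593 s⁻¹
Solve γ̇ = πDN/h for N: N_max = γ̇_max·h/(π·D) = 27.5593 × 0.00823 / (π × 0.0868) = 0.83176 rev/s = 49.9056 rpm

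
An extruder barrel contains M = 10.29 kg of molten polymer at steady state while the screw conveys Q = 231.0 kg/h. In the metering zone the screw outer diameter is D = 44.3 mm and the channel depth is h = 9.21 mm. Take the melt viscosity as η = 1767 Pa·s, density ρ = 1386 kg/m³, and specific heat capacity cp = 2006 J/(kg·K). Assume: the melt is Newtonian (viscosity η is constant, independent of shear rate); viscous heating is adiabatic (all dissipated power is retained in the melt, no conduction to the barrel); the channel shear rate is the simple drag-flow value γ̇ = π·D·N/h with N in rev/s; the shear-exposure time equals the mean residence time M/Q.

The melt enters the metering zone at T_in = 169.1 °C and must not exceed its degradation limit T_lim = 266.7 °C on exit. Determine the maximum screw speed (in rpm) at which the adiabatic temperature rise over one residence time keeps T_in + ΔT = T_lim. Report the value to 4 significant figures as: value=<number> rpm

Throughput in SI: Q_s = 231.0 kg/h ÷ 3600 s/h = 0.0641667 kg/s
Mean residence time: t_res = M/Q_s = 10.29 kg / 0.0641667 kg/s = 160.364 s
Geometry in SI: D = 44.3 mm → 0.0443 m, h = 9.21 mm → 0.00921 m
ΔT_a = T_lim − T_in = 266.7 °C − 169.1 °C = 97.6 K
Invert ΔT = ηγ̇²t_res/(ρcp) for γ̇: γ̇_max² = ΔT_a ρ cp / (η t_res) = 97.6·1386·2006 / (1767·160.364) = 957.638 s⁻²
γ̇_max = √957.638 = 30.9457 s⁻¹
Solve γ̇ = πDN/h for N: N_max = γ̇_max·h/(π·D) = 30.9457 × 0.00921 / (π × 0.0443) = 2.04789 rev/s = 122.873 rpm

value=122.9 rpm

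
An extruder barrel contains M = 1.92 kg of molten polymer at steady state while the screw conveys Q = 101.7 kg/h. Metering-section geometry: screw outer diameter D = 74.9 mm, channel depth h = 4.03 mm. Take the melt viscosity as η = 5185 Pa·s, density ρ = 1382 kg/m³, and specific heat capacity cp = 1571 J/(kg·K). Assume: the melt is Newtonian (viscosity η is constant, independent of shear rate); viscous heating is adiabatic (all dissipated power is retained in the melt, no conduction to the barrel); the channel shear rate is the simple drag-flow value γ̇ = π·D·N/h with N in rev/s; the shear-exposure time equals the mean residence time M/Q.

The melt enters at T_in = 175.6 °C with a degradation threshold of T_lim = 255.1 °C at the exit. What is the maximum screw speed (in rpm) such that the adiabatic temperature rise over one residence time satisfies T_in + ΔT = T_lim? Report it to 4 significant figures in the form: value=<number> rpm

value=22.74 rpm

Throughput in SI: Q_s = 101.7 kg/h ÷ 3600 s/h = 0.02825 kg/s
t_res = M / Q_s = 1.92 ÷ 0.02825 = 67.9646 s
Convert to metres: D = 0.0749 m, h = 0.00403 m
Allowable rise: ΔT_a = T_lim − T_in = 255.1 − 175.6 = 79.5 K
γ̇_max² = ΔT_a·ρ·cp / (η·t_res) = [79.5 × 1382 × 1571] / [5185 × 67.9646] = 489.801 s⁻²
γ̇_max = sqrt(489.801) = 22.1315 s⁻¹
Solve γ̇ = πDN/h for N: N_max = γ̇_max·h/(π·D) = 22.1315 × 0.00403 / (π × 0.0749) = 0.379038 rev/s = 22.7423 rpm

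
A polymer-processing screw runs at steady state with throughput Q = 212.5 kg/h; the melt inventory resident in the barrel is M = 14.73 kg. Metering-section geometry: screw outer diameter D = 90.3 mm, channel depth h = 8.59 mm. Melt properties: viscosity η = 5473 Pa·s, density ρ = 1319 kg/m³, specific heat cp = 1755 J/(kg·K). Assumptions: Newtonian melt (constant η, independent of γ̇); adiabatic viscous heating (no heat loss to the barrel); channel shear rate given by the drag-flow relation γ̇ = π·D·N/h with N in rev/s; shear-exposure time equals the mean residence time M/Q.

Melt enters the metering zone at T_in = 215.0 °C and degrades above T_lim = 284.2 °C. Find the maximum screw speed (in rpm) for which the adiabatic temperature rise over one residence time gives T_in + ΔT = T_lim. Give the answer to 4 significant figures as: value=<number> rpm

Throughput in SI: Q_s = 212.5 kg/h ÷ 3600 s/h = 0.0590278 kg/s
t_res = M / Q_s = 14.73 / 0.0590278 = 249.544 s
Geometry in SI: D = 90.3 mm → 0.0903 m, h = 8.59 mm → 0.00859 m
ΔT_a = T_lim − T_in = 284.2 °C − 215.0 °C = 69.2 K
γ̇_max² = ΔT_a·ρ·cp/(η·t_res) = 69.2·1319·1755/(5473·249.544) = 117.289 s⁻²
γ̇_max = sqrt(117.289) = 10.83 s⁻¹
N_max = γ̇_max h / (πD) = 10.83·0.00859/(π·0.0903) = 0.327932 rev/s → ×60 = 19.6759 rpm

value=19.68 rpm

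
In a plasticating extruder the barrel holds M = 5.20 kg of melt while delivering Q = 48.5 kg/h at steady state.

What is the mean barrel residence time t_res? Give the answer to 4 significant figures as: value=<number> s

value=386.0 s

Convert throughput: Q = 48.5 kg/h = 48.5/3600 = 0.0134722 kg/s
t_res = M / Q_s = 5.20 ÷ 0.0134722 = 385.979 s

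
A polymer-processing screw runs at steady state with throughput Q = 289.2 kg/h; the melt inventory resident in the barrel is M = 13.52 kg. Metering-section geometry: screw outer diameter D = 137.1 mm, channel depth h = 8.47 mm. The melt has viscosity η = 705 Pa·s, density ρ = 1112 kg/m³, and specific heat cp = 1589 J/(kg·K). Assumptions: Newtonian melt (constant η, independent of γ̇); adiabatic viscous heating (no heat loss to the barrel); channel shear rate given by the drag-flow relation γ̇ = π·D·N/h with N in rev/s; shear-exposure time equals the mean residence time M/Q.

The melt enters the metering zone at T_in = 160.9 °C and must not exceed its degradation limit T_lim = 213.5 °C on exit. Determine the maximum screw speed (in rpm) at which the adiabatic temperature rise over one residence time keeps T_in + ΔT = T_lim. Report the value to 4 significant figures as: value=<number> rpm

Convert throughput: Q = 289.2 kg/h = 289.2/3600 = 0.0803333 kg/s
t_res = M / Q_s = 13.52 ÷ 0.0803333 = 168.299 s
Convert to metres: D = 0.1371 m, h = 0.00847 m
ΔT_a = T_lim − T_in = 213.5 − 160.9 = 52.6 K
Invert ΔT = ηγ̇²t_res/(ρcp) for γ̇: γ̇_max² = ΔT_a ρ cp / (η t_res) = 52.6·1112·1589 / (705·168.299) = 783.329 s⁻²
Take the square root: γ̇_max = √(783.329) = 27.988 s⁻¹
Solve γ̇ = πDN/h for N: N_max = γ̇_max·h/(π·D) = 27.988 × 0.00847 / (π × 0.1371) = 0.550387 rev/s = 33.0232 rpm

value=33.02 rpm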